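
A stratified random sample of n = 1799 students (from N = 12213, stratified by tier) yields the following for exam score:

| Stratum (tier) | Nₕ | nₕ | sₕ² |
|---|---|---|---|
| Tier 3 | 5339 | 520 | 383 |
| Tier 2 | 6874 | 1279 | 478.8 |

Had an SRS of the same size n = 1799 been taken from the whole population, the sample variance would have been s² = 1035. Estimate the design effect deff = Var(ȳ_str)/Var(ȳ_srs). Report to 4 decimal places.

Var(ȳ_str) = Σ Wₕ²(1−fₕ)sₕ²/nₕ with Wₕ = Nₕ/12213:
  Tier 3: (5339/12213)²·(1−520/5339)·383/520 = 0.12704792
  Tier 2: (6874/12213)²·(1−1279/6874)·478.8/1279 = 0.096526932
  → Var(ȳ_str) = 0.22357485.
Var(ȳ_srs) = (1 − 1799/12213)·1035/1799 = 0.49057386.
deff = 0.22357485 / 0.49057386 = 0.4557.

0.4557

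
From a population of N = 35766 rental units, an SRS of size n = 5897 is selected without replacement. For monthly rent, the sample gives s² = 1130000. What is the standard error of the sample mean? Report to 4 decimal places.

12.6502

Under SRS without replacement, Var(ȳ) = (1 − f)·s²/n with f = n/N = 5897/35766 = 0.16487726.
Var(ȳ) = (1 − 0.16487726)·1130000/5897 = 0.83512274·191.62286 = 160.02861.
SE(ȳ) = √(160.02861) = 12.6502.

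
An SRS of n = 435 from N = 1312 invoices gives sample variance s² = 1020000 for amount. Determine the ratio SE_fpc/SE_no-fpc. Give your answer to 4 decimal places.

f = n/N = 435/1312 = 0.33155488.
SE_no-fpc = √(s²/n) = 48.42342; SE_fpc = √((1−f)s²/n) = 39.590258.
Ratio = √(1−f) = 0.81758493.

0.8176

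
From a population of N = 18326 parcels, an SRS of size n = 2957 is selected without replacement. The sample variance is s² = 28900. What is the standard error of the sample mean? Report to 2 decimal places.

2.86

Under SRS without replacement, Var(ȳ) = (1 − f)·s²/n with f = n/N = 2957/18326 = 0.16135545.
Var(ȳ) = (1 − 0.16135545)·28900/2957 = 0.83864455·9.773419 = 8.1964246.
SE(ȳ) = √(8.1964246) = 2.86.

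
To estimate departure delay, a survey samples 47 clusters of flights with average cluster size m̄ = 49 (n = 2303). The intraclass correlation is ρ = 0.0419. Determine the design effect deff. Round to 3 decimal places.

3.011

deff = 1 + (49 − 1)·0.0419 = 1 + 2.0112 = 3.0112.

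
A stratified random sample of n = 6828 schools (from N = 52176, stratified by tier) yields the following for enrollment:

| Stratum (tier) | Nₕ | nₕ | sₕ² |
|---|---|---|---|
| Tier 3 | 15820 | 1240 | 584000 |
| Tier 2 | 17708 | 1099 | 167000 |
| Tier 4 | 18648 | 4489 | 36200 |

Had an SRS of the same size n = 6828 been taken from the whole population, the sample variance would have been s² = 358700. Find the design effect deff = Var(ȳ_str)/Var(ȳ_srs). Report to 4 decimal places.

1.2506

Var(ȳ_str) = Σ Wₕ²(1−fₕ)sₕ²/nₕ with Wₕ = Nₕ/52176:
  Tier 3: (15820/52176)²·(1−1240/15820)·584000/1240 = 39.90374
  Tier 2: (17708/52176)²·(1−1099/17708)·167000/1099 = 16.416865
  Tier 4: (18648/52176)²·(1−4489/18648)·36200/4489 = 0.78213594
  → Var(ȳ_str) = 57.102741.
Var(ȳ_srs) = (1 − 6828/52176)·358700/6828 = 45.658876.
deff = 57.102741 / 45.658876 = 1.2506.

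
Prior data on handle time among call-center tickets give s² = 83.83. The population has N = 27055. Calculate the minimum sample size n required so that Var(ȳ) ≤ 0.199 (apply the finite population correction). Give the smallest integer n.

Without fpc, n₀ = s²/D = 83.83/0.199 = 421.2563.
With fpc, (1 − n/N)·s²/n ≤ D requires n ≥ n₀/(1 + n₀/N) = 421.2563/(1 + 421.2563/27055) = 414.7977.
Rounding up, n = 415.

415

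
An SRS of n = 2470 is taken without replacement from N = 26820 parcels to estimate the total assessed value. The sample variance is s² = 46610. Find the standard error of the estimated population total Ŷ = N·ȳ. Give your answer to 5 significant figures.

111010

Var(Ŷ) = N²·Var(ȳ) = N²·(1 − n/N)·s²/n.
f = 2470/26820 = 0.09209545; Var(ȳ) = 0.90790455·46610/2470 = 17.132563.
Var(Ŷ) = 26820² · 17.132563 = 1.2323665 × 10^10.
SE(Ŷ) = √(1.2323665 × 10^10) = 111010.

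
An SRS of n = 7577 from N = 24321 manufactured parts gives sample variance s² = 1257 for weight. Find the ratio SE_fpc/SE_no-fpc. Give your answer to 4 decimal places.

f = n/N = 7577/24321 = 0.31154147.
SE_no-fpc = √(s²/n) = 0.4073043; SE_fpc = √((1−f)s²/n) = 0.33795423.
Ratio = √(1−f) = 0.82973401.

0.8297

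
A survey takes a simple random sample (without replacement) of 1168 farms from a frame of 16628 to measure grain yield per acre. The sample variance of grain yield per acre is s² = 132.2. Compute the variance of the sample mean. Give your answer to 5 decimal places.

0.10523

Under SRS without replacement, Var(ȳ) = (1 − f)·s²/n with f = n/N = 1168/16628 = 0.07024296.
Var(ȳ) = (1 − 0.07024296)·132.2/1168 = 0.92975704·0.11318493 = 0.10523449.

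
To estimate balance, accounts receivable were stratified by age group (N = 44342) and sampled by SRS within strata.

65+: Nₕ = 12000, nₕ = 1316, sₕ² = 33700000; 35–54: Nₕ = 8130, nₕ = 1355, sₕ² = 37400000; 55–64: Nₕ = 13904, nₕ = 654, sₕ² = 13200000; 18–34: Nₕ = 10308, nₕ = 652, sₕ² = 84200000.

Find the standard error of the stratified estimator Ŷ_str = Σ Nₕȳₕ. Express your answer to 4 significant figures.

Var(Ŷ_str) = Σₕ Nₕ²(1 − fₕ)sₕ²/nₕ.
65+: 12000²·(1 − 1316/12000)·33700000/1316 = 3.283138 × 10^12.
35–54: 8130²·(1 − 1355/8130)·37400000/1355 = 1.52031 × 10^12.
55–64: 13904²·(1 − 654/13904)·13200000/654 = 3.7183633 × 10^12.
18–34: 10308²·(1 − 652/10308)·84200000/652 = 1.2853937 × 10^13.
Sum = 2.1375748 × 10^13.
SE = √(2.1375748 × 10^13) = 4.623 × 10^6.

4.623 × 10^6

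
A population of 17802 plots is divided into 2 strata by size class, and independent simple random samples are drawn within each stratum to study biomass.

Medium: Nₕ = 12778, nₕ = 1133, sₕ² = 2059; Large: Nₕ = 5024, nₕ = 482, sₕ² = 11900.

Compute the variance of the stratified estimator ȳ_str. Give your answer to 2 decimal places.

2.63

Var(ȳ_str) = Σₕ Wₕ²(1 − fₕ)sₕ²/nₕ with Wₕ = Nₕ/N, N = 17802.
Medium: Wₕ = 0.71778452; term = 0.71778452²·(1 − 0.08866802)·2059/1133 = 0.85327932.
Large: Wₕ = 0.28221548; term = 0.28221548²·(1 − 0.09593949)·11900/482 = 1.7777025.
Sum = 2.6309818.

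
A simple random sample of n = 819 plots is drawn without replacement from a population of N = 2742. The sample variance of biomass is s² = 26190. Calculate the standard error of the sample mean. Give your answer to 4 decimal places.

4.7357

Under SRS without replacement, Var(ȳ) = (1 − f)·s²/n with f = n/N = 819/2742 = 0.29868709.
Var(ȳ) = (1 − 0.29868709)·26190/819 = 0.70131291·31.978022 = 22.4266.
SE(ȳ) = √(22.4266) = 4.7357.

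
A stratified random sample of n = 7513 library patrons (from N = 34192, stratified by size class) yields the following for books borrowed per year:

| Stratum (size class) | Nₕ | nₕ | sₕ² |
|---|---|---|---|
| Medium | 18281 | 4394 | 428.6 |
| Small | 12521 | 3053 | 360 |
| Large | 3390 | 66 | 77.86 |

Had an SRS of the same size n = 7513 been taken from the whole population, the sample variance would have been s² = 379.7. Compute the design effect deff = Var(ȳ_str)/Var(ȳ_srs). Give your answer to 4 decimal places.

1.1287

Var(ȳ_str) = Σ Wₕ²(1−fₕ)sₕ²/nₕ with Wₕ = Nₕ/34192:
  Medium: (18281/34192)²·(1−4394/18281)·428.6/4394 = 0.021181245
  Small: (12521/34192)²·(1−3053/12521)·360/3053 = 0.011957047
  Large: (3390/34192)²·(1−66/3390)·77.86/66 = 0.011370568
  → Var(ȳ_str) = 0.04450886.
Var(ȳ_srs) = (1 − 7513/34192)·379.7/7513 = 0.039434129.
deff = 0.04450886 / 0.039434129 = 1.1287.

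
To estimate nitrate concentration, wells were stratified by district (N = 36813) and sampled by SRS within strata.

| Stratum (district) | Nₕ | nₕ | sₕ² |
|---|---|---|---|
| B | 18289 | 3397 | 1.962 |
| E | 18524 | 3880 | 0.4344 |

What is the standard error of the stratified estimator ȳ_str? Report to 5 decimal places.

0.01177

Var(ȳ_str) = Σₕ Wₕ²(1 − fₕ)sₕ²/nₕ with Wₕ = Nₕ/N, N = 36813.
B: Wₕ = 0.49680819; term = 0.49680819²·(1 − 0.18574006)·1.962/3397 = 1.1607642 × 10^-4.
E: Wₕ = 0.50319181; term = 0.50319181²·(1 − 0.20945800)·0.4344/3880 = 2.2410429 × 10^-5.
Sum = 1.3848685 × 10^-4.
SE = √(1.3848685 × 10^-4) = 0.01177.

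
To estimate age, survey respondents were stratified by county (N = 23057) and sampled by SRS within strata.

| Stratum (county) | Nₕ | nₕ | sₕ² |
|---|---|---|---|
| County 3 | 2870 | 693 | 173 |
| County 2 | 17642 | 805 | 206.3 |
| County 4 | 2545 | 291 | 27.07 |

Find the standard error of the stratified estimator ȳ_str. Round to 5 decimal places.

0.38357

Var(ȳ_str) = Σₕ Wₕ²(1 − fₕ)sₕ²/nₕ with Wₕ = Nₕ/N, N = 23057.
County 3: Wₕ = 0.12447413; term = 0.12447413²·(1 − 0.24146341)·173/693 = 0.0029339155.
County 2: Wₕ = 0.76514724; term = 0.76514724²·(1 − 0.04562975)·206.3/805 = 0.14318921.
County 4: Wₕ = 0.11037863; term = 0.11037863²·(1 − 0.11434185)·27.07/291 = 0.0010037634.
Sum = 0.14712689.
SE = √(0.14712689) = 0.38357.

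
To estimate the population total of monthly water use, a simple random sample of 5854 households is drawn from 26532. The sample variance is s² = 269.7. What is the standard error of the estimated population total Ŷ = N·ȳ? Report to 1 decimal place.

5027.5

Var(Ŷ) = N²·Var(ȳ) = N²·(1 − n/N)·s²/n.
f = 5854/26532 = 0.22063923; Var(ȳ) = 0.77936077·269.7/5854 = 0.035905979.
Var(Ŷ) = 26532² · 0.035905979 = 2.5275907 × 10^7.
SE(Ŷ) = √(2.5275907 × 10^7) = 5027.5.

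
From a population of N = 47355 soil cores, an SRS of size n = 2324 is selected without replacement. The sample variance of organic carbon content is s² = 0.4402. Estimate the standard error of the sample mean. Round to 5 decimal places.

0.01342

Under SRS without replacement, Var(ȳ) = (1 − f)·s²/n with f = n/N = 2324/47355 = 0.04907613.
Var(ȳ) = (1 − 0.04907613)·0.4402/2324 = 0.95092387·1.894148 × 10^-4 = 1.8011906 × 10^-4.
SE(ȳ) = √(1.8011906 × 10^-4) = 0.01342.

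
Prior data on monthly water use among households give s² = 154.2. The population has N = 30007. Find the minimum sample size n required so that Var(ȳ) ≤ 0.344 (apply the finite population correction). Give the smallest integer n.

442

Without fpc, n₀ = s²/D = 154.2/0.344 = 448.2558.
With fpc, (1 − n/N)·s²/n ≤ D requires n ≥ n₀/(1 + n₀/N) = 448.2558/(1 + 448.2558/30007) = 441.6581.
Rounding up, n = 442.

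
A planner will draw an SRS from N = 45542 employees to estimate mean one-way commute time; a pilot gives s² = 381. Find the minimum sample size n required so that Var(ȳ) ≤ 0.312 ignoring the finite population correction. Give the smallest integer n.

1222

Without fpc, n₀ = s²/D = 381/0.312 = 1221.1538.
Rounding up, n = 1222.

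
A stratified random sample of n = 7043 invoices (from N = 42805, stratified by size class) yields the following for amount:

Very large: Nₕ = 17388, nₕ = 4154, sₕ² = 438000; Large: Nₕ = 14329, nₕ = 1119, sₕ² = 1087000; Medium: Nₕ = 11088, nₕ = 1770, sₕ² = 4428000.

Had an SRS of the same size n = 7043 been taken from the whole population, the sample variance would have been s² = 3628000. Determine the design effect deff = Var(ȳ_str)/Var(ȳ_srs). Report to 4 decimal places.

Var(ȳ_str) = Σ Wₕ²(1−fₕ)sₕ²/nₕ with Wₕ = Nₕ/42805:
  Very large: (17388/42805)²·(1−4154/17388)·438000/4154 = 13.242177
  Large: (14329/42805)²·(1−1119/14329)·1087000/1119 = 100.35272
  Medium: (11088/42805)²·(1−1770/11088)·4428000/1770 = 141.06565
  → Var(ȳ_str) = 254.66055.
Var(ȳ_srs) = (1 − 7043/42805)·3628000/7043 = 430.36494.
deff = 254.66055 / 430.36494 = 0.5917.

0.5917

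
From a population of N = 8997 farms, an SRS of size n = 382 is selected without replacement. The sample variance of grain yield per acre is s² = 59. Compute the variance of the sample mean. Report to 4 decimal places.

0.1479

Under SRS without replacement, Var(ȳ) = (1 − f)·s²/n with f = n/N = 382/8997 = 0.04245860.
Var(ȳ) = (1 − 0.04245860)·59/382 = 0.95754140·0.15445026 = 0.14789252.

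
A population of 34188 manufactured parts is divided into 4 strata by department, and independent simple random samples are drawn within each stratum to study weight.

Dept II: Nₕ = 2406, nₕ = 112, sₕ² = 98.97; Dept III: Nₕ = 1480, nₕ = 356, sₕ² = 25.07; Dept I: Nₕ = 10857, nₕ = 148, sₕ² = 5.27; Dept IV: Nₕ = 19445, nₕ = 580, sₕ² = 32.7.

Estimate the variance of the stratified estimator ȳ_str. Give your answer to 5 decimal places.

0.02551

Var(ȳ_str) = Σₕ Wₕ²(1 − fₕ)sₕ²/nₕ with Wₕ = Nₕ/N, N = 34188.
Dept II: Wₕ = 0.07037557; term = 0.07037557²·(1 − 0.04655029)·98.97/112 = 0.0041727964.
Dept III: Wₕ = 0.04329004; term = 0.04329004²·(1 − 0.24054054)·25.07/356 = 1.0022706 × 10^-4.
Dept I: Wₕ = 0.31756757; term = 0.31756757²·(1 − 0.01363176)·5.27/148 = 0.0035420955.
Dept IV: Wₕ = 0.56876682; term = 0.56876682²·(1 − 0.02982772)·32.7/580 = 0.017694452.
Sum = 0.025509571.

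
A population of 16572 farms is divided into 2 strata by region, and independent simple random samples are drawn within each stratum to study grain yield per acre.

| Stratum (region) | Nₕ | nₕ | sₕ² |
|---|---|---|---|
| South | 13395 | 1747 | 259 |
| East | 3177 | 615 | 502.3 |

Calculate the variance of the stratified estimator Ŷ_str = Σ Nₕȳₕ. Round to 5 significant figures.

Var(Ŷ_str) = Σₕ Nₕ²(1 − fₕ)sₕ²/nₕ.
South: 13395²·(1 − 1747/13395)·259/1747 = 2.3131348 × 10^7.
East: 3177²·(1 − 615/3177)·502.3/615 = 6.6478988 × 10^6.
Sum = 2.9779247 × 10^7.

2.9779 × 10^7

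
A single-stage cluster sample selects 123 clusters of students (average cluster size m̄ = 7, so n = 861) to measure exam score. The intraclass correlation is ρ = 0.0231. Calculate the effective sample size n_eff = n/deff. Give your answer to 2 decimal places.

deff = 1 + (7 − 1)·0.0231 = 1 + 0.1386 = 1.1386.
n_eff = 861 / 1.1386 = 756.19.

756.19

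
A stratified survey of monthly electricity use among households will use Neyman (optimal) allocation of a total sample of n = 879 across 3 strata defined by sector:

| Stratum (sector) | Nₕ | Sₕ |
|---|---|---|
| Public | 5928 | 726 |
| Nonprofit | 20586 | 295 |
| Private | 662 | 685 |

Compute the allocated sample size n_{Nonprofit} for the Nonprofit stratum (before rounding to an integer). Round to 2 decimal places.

492.89

Neyman allocation: nₕ = n·NₕSₕ / Σⱼ NⱼSⱼ.
Σ NⱼSⱼ = 5928·726 + 20586·295 + 662·685 = 1.0830068 × 10^7.
n_{Nonprofit} = 879·20586·295 / (1.0830068 × 10^7) = 492.89.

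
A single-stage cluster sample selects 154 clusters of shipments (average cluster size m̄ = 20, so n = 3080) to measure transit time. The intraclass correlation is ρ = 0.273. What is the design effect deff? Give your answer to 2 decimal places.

deff = 1 + (20 − 1)·0.273 = 1 + 5.187 = 6.187.

6.19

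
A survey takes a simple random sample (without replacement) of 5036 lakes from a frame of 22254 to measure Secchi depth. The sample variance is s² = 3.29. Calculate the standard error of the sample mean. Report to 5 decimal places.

0.02248

Under SRS without replacement, Var(ȳ) = (1 − f)·s²/n with f = n/N = 5036/22254 = 0.22629640.
Var(ȳ) = (1 − 0.22629640)·3.29/5036 = 0.77370360·6.5329627 × 10^-4 = 5.0545768 × 10^-4.
SE(ȳ) = √(5.0545768 × 10^-4) = 0.02248.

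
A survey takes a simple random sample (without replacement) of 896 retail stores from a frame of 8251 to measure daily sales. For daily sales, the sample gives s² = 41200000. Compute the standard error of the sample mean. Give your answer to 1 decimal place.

Under SRS without replacement, Var(ȳ) = (1 − f)·s²/n with f = n/N = 896/8251 = 0.10859290.
Var(ȳ) = (1 − 0.10859290)·41200000/896 = 0.89140710·45982.143 = 40988.809.
SE(ȳ) = √(40988.809) = 202.5.

202.5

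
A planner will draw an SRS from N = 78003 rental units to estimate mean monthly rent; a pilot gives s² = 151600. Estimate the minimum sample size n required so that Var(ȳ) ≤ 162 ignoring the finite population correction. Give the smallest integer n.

Without fpc, n₀ = s²/D = 151600/162 = 935.8025.
Rounding up, n = 936.

936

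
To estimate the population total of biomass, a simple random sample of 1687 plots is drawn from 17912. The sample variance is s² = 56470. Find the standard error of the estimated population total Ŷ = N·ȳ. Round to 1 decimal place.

Var(Ŷ) = N²·Var(ȳ) = N²·(1 − n/N)·s²/n.
f = 1687/17912 = 0.09418267; Var(ȳ) = 0.90581733·56470/1687 = 30.320987.
Var(Ŷ) = 17912² · 30.320987 = 9.7281777 × 10^9.
SE(Ŷ) = √(9.7281777 × 10^9) = 98631.5.

98631.5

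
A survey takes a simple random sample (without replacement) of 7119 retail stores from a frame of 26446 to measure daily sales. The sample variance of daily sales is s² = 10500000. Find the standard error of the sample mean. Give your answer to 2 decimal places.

32.83

Under SRS without replacement, Var(ȳ) = (1 − f)·s²/n with f = n/N = 7119/26446 = 0.26919005.
Var(ȳ) = (1 − 0.26919005)·10500000/7119 = 0.73080995·1474.9263 = 1077.8908.
SE(ȳ) = √(1077.8908) = 32.83.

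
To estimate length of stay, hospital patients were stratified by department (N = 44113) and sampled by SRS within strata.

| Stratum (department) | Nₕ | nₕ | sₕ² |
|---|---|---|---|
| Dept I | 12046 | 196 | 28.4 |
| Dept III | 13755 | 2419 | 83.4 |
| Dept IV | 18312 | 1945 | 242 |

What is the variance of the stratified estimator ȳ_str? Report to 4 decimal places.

Var(ȳ_str) = Σₕ Wₕ²(1 − fₕ)sₕ²/nₕ with Wₕ = Nₕ/N, N = 44113.
Dept I: Wₕ = 0.27307143; term = 0.27307143²·(1 − 0.01627096)·28.4/196 = 0.010628948.
Dept III: Wₕ = 0.31181284; term = 0.31181284²·(1 − 0.17586332)·83.4/2419 = 0.0027625963.
Dept IV: Wₕ = 0.41511573; term = 0.41511573²·(1 − 0.10621450)·242/1945 = 0.019163174.
Sum = 0.032554718.

0.0326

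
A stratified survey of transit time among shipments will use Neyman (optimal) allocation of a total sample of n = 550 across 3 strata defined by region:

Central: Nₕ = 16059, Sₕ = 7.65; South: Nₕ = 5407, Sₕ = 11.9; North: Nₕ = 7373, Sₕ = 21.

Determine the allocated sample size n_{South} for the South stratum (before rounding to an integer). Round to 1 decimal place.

Neyman allocation: nₕ = n·NₕSₕ / Σⱼ NⱼSⱼ.
Σ NⱼSⱼ = 16059·7.65 + 5407·11.9 + 7373·21 = 342027.65.
n_{South} = 550·5407·11.9 / 342027.65 = 103.5.

103.5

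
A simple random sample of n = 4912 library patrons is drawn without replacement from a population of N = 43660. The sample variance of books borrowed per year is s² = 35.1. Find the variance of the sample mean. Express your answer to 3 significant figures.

0.00634

Under SRS without replacement, Var(ȳ) = (1 − f)·s²/n with f = n/N = 4912/43660 = 0.11250573.
Var(ȳ) = (1 − 0.11250573)·35.1/4912 = 0.88749427·0.0071457655 = 0.0063418259.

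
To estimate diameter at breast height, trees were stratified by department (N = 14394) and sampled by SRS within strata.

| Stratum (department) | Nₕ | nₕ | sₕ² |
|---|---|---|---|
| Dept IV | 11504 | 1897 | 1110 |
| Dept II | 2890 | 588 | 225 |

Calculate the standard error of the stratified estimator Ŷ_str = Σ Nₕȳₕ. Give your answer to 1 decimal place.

8198.4

Var(Ŷ_str) = Σₕ Nₕ²(1 − fₕ)sₕ²/nₕ.
Dept IV: 11504²·(1 − 1897/11504)·1110/1897 = 6.4668429 × 10^7.
Dept II: 2890²·(1 − 588/2890)·225/588 = 2.5457066 × 10^6.
Sum = 6.7214136 × 10^7.
SE = √(6.7214136 × 10^7) = 8198.4.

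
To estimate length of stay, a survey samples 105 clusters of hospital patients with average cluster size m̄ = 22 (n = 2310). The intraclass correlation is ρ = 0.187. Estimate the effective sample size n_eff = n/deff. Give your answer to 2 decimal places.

468.85

deff = 1 + (22 − 1)·0.187 = 1 + 3.927 = 4.927.
n_eff = 2310 / 4.927 = 468.85.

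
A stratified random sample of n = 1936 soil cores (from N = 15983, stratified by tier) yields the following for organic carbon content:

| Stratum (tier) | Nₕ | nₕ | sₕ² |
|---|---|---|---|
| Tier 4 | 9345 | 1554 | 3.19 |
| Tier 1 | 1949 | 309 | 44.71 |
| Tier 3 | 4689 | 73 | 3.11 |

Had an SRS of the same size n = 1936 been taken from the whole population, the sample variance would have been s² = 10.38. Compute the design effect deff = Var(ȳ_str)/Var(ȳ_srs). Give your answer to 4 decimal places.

Var(ȳ_str) = Σ Wₕ²(1−fₕ)sₕ²/nₕ with Wₕ = Nₕ/15983:
  Tier 4: (9345/15983)²·(1−1554/9345)·3.19/1554 = 5.850535 × 10^-4
  Tier 1: (1949/15983)²·(1−309/1949)·44.71/309 = 0.0018104448
  Tier 3: (4689/15983)²·(1−73/4689)·3.11/73 = 0.0036096655
  → Var(ȳ_str) = 0.0060051638.
Var(ȳ_srs) = (1 − 1936/15983)·10.38/1936 = 0.0047121302.
deff = 0.0060051638 / 0.0047121302 = 1.2744.

1.2744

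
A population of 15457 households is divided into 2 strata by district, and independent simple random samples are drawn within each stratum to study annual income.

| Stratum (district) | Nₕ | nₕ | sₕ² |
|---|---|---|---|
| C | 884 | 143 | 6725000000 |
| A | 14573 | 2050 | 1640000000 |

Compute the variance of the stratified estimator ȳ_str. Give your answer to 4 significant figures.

Var(ȳ_str) = Σₕ Wₕ²(1 − fₕ)sₕ²/nₕ with Wₕ = Nₕ/N, N = 15457.
C: Wₕ = 0.05719092; term = 0.05719092²·(1 − 0.16176471)·6725000000/143 = 128936.63.
A: Wₕ = 0.94280908; term = 0.94280908²·(1 − 0.14067110)·1640000000/2050 = 611078.38.
Sum = 740015.01.

740000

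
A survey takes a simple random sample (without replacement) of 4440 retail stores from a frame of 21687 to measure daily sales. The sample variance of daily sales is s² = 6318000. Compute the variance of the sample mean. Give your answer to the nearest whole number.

1132

Under SRS without replacement, Var(ȳ) = (1 − f)·s²/n with f = n/N = 4440/21687 = 0.20473094.
Var(ȳ) = (1 − 0.20473094)·6318000/4440 = 0.79526906·1422.973 = 1131.6464.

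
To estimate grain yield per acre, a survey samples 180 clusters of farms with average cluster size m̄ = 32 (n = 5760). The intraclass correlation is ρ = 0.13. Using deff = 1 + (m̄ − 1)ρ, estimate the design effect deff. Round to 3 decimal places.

5.030

deff = 1 + (32 − 1)·0.13 = 1 + 4.03 = 5.03.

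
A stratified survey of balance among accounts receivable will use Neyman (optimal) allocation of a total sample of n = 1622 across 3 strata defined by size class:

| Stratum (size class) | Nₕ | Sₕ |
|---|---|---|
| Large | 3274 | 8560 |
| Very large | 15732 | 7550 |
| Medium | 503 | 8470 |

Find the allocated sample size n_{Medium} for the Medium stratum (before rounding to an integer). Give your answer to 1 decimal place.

Neyman allocation: nₕ = n·NₕSₕ / Σⱼ NⱼSⱼ.
Σ NⱼSⱼ = 3274·8560 + 15732·7550 + 503·8470 = 1.5106245 × 10^8.
n_{Medium} = 1622·503·8470 / (1.5106245 × 10^8) = 45.7.

45.7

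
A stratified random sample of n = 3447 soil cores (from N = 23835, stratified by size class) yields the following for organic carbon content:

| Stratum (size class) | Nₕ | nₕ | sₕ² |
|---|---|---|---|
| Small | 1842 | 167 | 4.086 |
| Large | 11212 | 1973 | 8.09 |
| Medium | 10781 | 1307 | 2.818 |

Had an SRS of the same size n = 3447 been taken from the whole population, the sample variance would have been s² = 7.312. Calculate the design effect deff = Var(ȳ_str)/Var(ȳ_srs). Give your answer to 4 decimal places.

Var(ȳ_str) = Σ Wₕ²(1−fₕ)sₕ²/nₕ with Wₕ = Nₕ/23835:
  Small: (1842/23835)²·(1−167/1842)·4.086/167 = 1.328789 × 10^-4
  Large: (11212/23835)²·(1−1973/11212)·8.09/1973 = 7.4765145 × 10^-4
  Medium: (10781/23835)²·(1−1307/10781)·2.818/1307 = 3.8763905 × 10^-4
  → Var(ȳ_str) = 0.0012681694.
Var(ȳ_srs) = (1 − 3447/23835)·7.312/3447 = 0.0018144891.
deff = 0.0012681694 / 0.0018144891 = 0.6989.

0.6989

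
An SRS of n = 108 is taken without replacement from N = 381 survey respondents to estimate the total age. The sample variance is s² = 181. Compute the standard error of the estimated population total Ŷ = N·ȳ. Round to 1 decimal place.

Var(Ŷ) = N²·Var(ȳ) = N²·(1 − n/N)·s²/n.
f = 108/381 = 0.28346457; Var(ȳ) = 0.71653543·181/108 = 1.2008603.
Var(Ŷ) = 381² · 1.2008603 = 174318.08.
SE(Ŷ) = √(174318.08) = 417.5.

417.5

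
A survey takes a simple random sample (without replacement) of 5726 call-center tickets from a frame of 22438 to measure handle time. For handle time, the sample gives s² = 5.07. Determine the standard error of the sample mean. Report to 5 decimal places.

0.02568

Under SRS without replacement, Var(ȳ) = (1 − f)·s²/n with f = n/N = 5726/22438 = 0.25519208.
Var(ȳ) = (1 − 0.25519208)·5.07/5726 = 0.74480792·8.8543486 × 10^-4 = 6.5947889 × 10^-4.
SE(ȳ) = √(6.5947889 × 10^-4) = 0.02568.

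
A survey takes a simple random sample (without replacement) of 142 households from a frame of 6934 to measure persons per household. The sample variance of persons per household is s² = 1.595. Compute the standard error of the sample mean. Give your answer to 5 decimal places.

Under SRS without replacement, Var(ȳ) = (1 − f)·s²/n with f = n/N = 142/6934 = 0.02047880.
Var(ȳ) = (1 − 0.02047880)·1.595/142 = 0.97952120·0.011232394 = 0.011002368.
SE(ȳ) = √(0.011002368) = 0.10489.

0.10489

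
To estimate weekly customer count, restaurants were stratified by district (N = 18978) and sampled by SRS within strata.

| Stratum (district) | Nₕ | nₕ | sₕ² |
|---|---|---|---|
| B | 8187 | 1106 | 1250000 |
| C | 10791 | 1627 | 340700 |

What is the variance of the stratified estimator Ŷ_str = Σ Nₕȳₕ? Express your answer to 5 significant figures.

8.6228 × 10^10

Var(Ŷ_str) = Σₕ Nₕ²(1 − fₕ)sₕ²/nₕ.
B: 8187²·(1 − 1106/8187)·1250000/1106 = 6.5520058 × 10^10.
C: 10791²·(1 − 1627/10791)·340700/1627 = 2.0707676 × 10^10.
Sum = 8.6227734 × 10^10.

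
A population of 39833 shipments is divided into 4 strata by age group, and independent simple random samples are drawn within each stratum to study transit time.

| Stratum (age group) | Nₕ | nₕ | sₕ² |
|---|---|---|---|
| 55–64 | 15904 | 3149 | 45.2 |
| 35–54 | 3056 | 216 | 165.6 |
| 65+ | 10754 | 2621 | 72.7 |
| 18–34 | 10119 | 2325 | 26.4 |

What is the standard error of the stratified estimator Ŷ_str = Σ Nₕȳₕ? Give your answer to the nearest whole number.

3590

Var(Ŷ_str) = Σₕ Nₕ²(1 − fₕ)sₕ²/nₕ.
55–64: 15904²·(1 − 3149/15904)·45.2/3149 = 2.9117401 × 10^6.
35–54: 3056²·(1 − 216/3056)·165.6/216 = 6.6539307 × 10^6.
65+: 10754²·(1 − 2621/10754)·72.7/2621 = 2.4259855 × 10^6.
18–34: 10119²·(1 − 2325/10119)·26.4/2325 = 895527.58.
Sum = 1.2887184 × 10^7.
SE = √(1.2887184 × 10^7) = 3590.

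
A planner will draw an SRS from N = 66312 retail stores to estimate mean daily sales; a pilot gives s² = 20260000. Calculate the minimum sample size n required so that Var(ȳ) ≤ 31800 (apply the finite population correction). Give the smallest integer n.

Without fpc, n₀ = s²/D = 20260000/31800 = 637.1069.
With fpc, (1 − n/N)·s²/n ≤ D requires n ≥ n₀/(1 + n₀/N) = 637.1069/(1 + 637.1069/66312) = 631.0440.
Rounding up, n = 632.

632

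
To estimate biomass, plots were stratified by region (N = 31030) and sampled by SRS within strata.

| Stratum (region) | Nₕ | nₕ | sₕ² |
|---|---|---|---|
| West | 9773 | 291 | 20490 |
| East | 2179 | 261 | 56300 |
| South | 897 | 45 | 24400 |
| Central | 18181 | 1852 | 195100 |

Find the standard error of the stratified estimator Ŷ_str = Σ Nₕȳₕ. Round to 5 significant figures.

197780

Var(Ŷ_str) = Σₕ Nₕ²(1 − fₕ)sₕ²/nₕ.
West: 9773²·(1 − 291/9773)·20490/291 = 6.5249445 × 10^9.
East: 2179²·(1 − 261/2179)·56300/261 = 9.0151658 × 10^8.
South: 897²·(1 − 45/897)·24400/45 = 4.1439008 × 10^8.
Central: 18181²·(1 − 1852/18181)·195100/1852 = 3.1274735 × 10^10.
Sum = 3.9115586 × 10^10.
SE = √(3.9115586 × 10^10) = 197780.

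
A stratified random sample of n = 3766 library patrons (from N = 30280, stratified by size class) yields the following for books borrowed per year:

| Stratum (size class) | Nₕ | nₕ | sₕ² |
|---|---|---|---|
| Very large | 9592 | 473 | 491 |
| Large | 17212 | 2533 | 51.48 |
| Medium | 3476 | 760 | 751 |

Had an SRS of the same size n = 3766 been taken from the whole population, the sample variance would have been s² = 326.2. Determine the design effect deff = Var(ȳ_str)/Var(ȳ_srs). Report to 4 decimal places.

1.5137

Var(ȳ_str) = Σ Wₕ²(1−fₕ)sₕ²/nₕ with Wₕ = Nₕ/30280:
  Very large: (9592/30280)²·(1−473/9592)·491/473 = 0.099029593
  Large: (17212/30280)²·(1−2533/17212)·51.48/2533 = 0.0056004047
  Medium: (3476/30280)²·(1−760/3476)·751/760 = 0.010174759
  → Var(ȳ_str) = 0.11480476.
Var(ȳ_srs) = (1 − 3766/30280)·326.2/3766 = 0.075844313.
deff = 0.11480476 / 0.075844313 = 1.5137.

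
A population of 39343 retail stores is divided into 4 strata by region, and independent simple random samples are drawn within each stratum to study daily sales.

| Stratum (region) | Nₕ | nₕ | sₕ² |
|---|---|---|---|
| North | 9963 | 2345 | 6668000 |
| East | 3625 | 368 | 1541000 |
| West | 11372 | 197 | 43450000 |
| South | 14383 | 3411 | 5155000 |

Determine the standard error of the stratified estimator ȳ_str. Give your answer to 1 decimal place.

135.8

Var(ȳ_str) = Σₕ Wₕ²(1 − fₕ)sₕ²/nₕ with Wₕ = Nₕ/N, N = 39343.
North: Wₕ = 0.25323437; term = 0.25323437²·(1 − 0.23537087)·6668000/2345 = 139.42765.
East: Wₕ = 0.09213837; term = 0.09213837²·(1 − 0.10151724)·1541000/368 = 31.940789.
West: Wₕ = 0.28904761; term = 0.28904761²·(1 − 0.01732325)·43450000/197 = 18108.104.
South: Wₕ = 0.36557965; term = 0.36557965²·(1 − 0.23715497)·5155000/3411 = 154.08036.
Sum = 18433.553.
SE = √(18433.553) = 135.8.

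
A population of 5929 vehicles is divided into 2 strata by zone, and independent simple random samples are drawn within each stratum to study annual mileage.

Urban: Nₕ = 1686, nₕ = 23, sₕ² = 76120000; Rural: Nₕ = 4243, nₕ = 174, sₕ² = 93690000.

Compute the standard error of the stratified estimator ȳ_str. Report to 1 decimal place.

Var(ȳ_str) = Σₕ Wₕ²(1 − fₕ)sₕ²/nₕ with Wₕ = Nₕ/N, N = 5929.
Urban: Wₕ = 0.28436499; term = 0.28436499²·(1 − 0.01364176)·76120000/23 = 263972.
Rural: Wₕ = 0.71563501; term = 0.71563501²·(1 − 0.04100872)·93690000/174 = 264448.93.
Sum = 528420.93.
SE = √(528420.93) = 726.9.

726.9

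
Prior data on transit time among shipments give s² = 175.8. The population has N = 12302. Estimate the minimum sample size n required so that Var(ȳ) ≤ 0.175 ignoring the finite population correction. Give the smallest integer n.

1005

Without fpc, n₀ = s²/D = 175.8/0.175 = 1004.5714.
Rounding up, n = 1005.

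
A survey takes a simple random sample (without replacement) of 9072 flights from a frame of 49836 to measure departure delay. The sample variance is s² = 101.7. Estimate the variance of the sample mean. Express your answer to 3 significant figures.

0.00917

Under SRS without replacement, Var(ȳ) = (1 − f)·s²/n with f = n/N = 9072/49836 = 0.18203708.
Var(ȳ) = (1 − 0.18203708)·101.7/9072 = 0.81796292·0.011210317 = 0.009169624.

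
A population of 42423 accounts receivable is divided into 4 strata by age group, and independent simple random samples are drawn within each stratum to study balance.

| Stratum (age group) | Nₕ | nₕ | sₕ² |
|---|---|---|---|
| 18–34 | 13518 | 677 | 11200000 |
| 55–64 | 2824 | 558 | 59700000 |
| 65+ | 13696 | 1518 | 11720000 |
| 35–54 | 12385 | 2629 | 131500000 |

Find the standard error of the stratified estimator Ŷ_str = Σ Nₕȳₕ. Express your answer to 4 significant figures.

Var(Ŷ_str) = Σₕ Nₕ²(1 − fₕ)sₕ²/nₕ.
18–34: 13518²·(1 − 677/13518)·11200000/677 = 2.8717104 × 10^12.
55–64: 2824²·(1 − 558/2824)·59700000/558 = 6.8464388 × 10^11.
65+: 13696²·(1 − 1518/13696)·11720000/1518 = 1.2877322 × 10^12.
35–54: 12385²·(1 − 2629/12385)·131500000/2629 = 6.043701 × 10^12.
Sum = 1.0887787 × 10^13.
SE = √(1.0887787 × 10^13) = 3.300 × 10^6.

3.300 × 10^6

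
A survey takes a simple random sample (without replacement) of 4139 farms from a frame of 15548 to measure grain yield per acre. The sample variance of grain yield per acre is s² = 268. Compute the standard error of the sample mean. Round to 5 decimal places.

Under SRS without replacement, Var(ȳ) = (1 − f)·s²/n with f = n/N = 4139/15548 = 0.26620787.
Var(ȳ) = (1 − 0.26620787)·268/4139 = 0.73379213·0.06474994 = 0.047512996.
SE(ȳ) = √(0.047512996) = 0.21797.

0.21797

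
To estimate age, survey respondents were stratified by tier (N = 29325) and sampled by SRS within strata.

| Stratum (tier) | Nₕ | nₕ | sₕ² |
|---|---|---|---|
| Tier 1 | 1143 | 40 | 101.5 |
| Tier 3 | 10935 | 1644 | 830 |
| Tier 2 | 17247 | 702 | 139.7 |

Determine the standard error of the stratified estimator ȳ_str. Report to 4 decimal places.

Var(ȳ_str) = Σₕ Wₕ²(1 − fₕ)sₕ²/nₕ with Wₕ = Nₕ/N, N = 29325.
Tier 1: Wₕ = 0.03897698; term = 0.03897698²·(1 − 0.03499563)·101.5/40 = 0.0037200755.
Tier 3: Wₕ = 0.37289003; term = 0.37289003²·(1 − 0.15034294)·830/1644 = 0.059646022.
Tier 2: Wₕ = 0.58813299; term = 0.58813299²·(1 − 0.04070273)·139.7/702 = 0.066033389.
Sum = 0.12939949.
SE = √(0.12939949) = 0.3597.

0.3597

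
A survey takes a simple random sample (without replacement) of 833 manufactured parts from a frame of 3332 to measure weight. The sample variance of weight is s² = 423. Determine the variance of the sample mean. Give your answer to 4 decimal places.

0.3809

Under SRS without replacement, Var(ȳ) = (1 − f)·s²/n with f = n/N = 833/3332 = 0.25000000.
Var(ȳ) = (1 − 0.25000000)·423/833 = 0.75000000·0.50780312 = 0.38085234.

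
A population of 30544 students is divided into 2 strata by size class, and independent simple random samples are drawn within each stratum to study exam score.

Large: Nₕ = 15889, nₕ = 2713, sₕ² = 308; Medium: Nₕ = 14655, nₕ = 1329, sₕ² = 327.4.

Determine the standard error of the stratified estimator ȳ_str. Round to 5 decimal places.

0.27757

Var(ȳ_str) = Σₕ Wₕ²(1 − fₕ)sₕ²/nₕ with Wₕ = Nₕ/N, N = 30544.
Large: Wₕ = 0.52020037; term = 0.52020037²·(1 − 0.17074706)·308/2713 = 0.025475883.
Medium: Wₕ = 0.47979963; term = 0.47979963²·(1 − 0.09068577)·327.4/1329 = 0.051568857.
Sum = 0.07704474.
SE = √(0.07704474) = 0.27757.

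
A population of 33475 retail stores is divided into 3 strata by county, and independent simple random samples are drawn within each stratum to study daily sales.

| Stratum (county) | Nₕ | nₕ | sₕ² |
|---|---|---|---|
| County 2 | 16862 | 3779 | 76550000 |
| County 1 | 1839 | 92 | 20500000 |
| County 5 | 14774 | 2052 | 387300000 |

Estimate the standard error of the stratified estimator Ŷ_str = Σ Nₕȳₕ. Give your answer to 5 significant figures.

Var(Ŷ_str) = Σₕ Nₕ²(1 − fₕ)sₕ²/nₕ.
County 2: 16862²·(1 − 3779/16862)·76550000/3779 = 4.4687363 × 10^12.
County 1: 1839²·(1 − 92/1839)·20500000/92 = 7.1588072 × 10^11.
County 5: 14774²·(1 − 2052/14774)·387300000/2052 = 3.54751 × 10^13.
Sum = 4.0659717 × 10^13.
SE = √(4.0659717 × 10^13) = 6.3765 × 10^6.

6.3765 × 10^6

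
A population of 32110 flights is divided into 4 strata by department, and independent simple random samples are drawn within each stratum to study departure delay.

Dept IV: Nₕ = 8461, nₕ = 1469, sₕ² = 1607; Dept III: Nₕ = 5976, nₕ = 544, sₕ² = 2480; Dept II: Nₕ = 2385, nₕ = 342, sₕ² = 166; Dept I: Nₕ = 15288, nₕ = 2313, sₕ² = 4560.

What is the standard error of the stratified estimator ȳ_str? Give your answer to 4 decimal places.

Var(ȳ_str) = Σₕ Wₕ²(1 − fₕ)sₕ²/nₕ with Wₕ = Nₕ/N, N = 32110.
Dept IV: Wₕ = 0.26350047; term = 0.26350047²·(1 − 0.17362014)·1607/1469 = 0.062767753.
Dept III: Wₕ = 0.18611025; term = 0.18611025²·(1 − 0.09103079)·2480/544 = 0.14352995.
Dept II: Wₕ = 0.07427593; term = 0.07427593²·(1 − 0.14339623)·166/342 = 0.0022938136.
Dept I: Wₕ = 0.47611336; term = 0.47611336²·(1 − 0.15129513)·4560/2313 = 0.37928585.
Sum = 0.58787737.
SE = √(0.58787737) = 0.7667.

0.7667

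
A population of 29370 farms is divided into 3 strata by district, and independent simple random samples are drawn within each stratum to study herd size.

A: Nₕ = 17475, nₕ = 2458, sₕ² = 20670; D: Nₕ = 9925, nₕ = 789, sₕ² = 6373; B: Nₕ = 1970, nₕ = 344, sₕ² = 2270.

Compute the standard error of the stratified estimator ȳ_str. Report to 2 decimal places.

1.85

Var(ȳ_str) = Σₕ Wₕ²(1 − fₕ)sₕ²/nₕ with Wₕ = Nₕ/N, N = 29370.
A: Wₕ = 0.59499489; term = 0.59499489²·(1 − 0.14065808)·20670/2458 = 2.5582976.
D: Wₕ = 0.33792986; term = 0.33792986²·(1 − 0.07949622)·6373/789 = 0.84907417.
B: Wₕ = 0.06707525; term = 0.06707525²·(1 − 0.17461929)·2270/344 = 0.024504525.
Sum = 3.4318763.
SE = √(3.4318763) = 1.85.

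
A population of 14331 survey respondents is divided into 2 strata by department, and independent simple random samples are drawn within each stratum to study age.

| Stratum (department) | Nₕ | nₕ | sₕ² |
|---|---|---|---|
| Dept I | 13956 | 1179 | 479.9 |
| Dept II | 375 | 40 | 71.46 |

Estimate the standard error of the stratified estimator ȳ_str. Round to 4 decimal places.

0.5954

Var(ȳ_str) = Σₕ Wₕ²(1 − fₕ)sₕ²/nₕ with Wₕ = Nₕ/N, N = 14331.
Dept I: Wₕ = 0.97383295; term = 0.97383295²·(1 − 0.08447979)·479.9/1179 = 0.35340591.
Dept II: Wₕ = 0.02616705; term = 0.02616705²·(1 − 0.10666667)·71.46/40 = 0.0010927633.
Sum = 0.35449867.
SE = √(0.35449867) = 0.5954.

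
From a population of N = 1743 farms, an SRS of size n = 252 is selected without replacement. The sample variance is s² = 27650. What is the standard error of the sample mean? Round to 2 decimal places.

9.69

Under SRS without replacement, Var(ȳ) = (1 − f)·s²/n with f = n/N = 252/1743 = 0.14457831.
Var(ȳ) = (1 − 0.14457831)·27650/252 = 0.85542169·109.72222 = 93.858768.
SE(ȳ) = √(93.858768) = 9.69.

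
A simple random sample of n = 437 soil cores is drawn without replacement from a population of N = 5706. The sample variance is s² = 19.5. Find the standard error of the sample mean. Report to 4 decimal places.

0.2030

Under SRS without replacement, Var(ȳ) = (1 − f)·s²/n with f = n/N = 437/5706 = 0.07658605.
Var(ȳ) = (1 − 0.07658605)·19.5/437 = 0.92341395·0.044622426 = 0.04120497.
SE(ȳ) = √(0.04120497) = 0.2030.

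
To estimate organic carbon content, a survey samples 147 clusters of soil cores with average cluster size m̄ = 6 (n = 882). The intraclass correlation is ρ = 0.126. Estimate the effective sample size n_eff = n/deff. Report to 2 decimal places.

541.10

deff = 1 + (6 − 1)·0.126 = 1 + 0.63 = 1.63.
n_eff = 882 / 1.63 = 541.10.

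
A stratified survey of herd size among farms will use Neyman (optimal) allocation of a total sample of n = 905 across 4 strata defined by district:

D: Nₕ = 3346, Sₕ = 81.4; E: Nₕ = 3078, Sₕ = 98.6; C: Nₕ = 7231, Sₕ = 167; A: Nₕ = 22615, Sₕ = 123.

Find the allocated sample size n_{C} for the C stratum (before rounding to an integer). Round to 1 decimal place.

239.4

Neyman allocation: nₕ = n·NₕSₕ / Σⱼ NⱼSⱼ.
Σ NⱼSⱼ = 3346·81.4 + 3078·98.6 + 7231·167 + 22615·123 = 4.5650772 × 10^6.
n_{C} = 905·7231·167 / (4.5650772 × 10^6) = 239.4.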